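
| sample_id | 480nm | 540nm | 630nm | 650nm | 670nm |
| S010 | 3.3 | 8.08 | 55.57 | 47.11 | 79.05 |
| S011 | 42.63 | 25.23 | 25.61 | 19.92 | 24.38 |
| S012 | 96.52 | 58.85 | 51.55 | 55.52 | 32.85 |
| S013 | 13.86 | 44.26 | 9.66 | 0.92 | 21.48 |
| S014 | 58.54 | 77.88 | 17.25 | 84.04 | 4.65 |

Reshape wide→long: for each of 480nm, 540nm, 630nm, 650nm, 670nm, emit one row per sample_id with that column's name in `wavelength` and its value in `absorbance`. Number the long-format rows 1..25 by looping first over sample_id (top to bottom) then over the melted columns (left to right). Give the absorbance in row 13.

25 rows total (5 × 5). Row 13: index ⌊(13-1)/5⌋ = 2 into sample_id → S012; (13-1) mod 5 = 2 into the melted columns → 630nm.
So row 13 is (S012, 630nm, 51.55); absorbance = 51.55.

51.55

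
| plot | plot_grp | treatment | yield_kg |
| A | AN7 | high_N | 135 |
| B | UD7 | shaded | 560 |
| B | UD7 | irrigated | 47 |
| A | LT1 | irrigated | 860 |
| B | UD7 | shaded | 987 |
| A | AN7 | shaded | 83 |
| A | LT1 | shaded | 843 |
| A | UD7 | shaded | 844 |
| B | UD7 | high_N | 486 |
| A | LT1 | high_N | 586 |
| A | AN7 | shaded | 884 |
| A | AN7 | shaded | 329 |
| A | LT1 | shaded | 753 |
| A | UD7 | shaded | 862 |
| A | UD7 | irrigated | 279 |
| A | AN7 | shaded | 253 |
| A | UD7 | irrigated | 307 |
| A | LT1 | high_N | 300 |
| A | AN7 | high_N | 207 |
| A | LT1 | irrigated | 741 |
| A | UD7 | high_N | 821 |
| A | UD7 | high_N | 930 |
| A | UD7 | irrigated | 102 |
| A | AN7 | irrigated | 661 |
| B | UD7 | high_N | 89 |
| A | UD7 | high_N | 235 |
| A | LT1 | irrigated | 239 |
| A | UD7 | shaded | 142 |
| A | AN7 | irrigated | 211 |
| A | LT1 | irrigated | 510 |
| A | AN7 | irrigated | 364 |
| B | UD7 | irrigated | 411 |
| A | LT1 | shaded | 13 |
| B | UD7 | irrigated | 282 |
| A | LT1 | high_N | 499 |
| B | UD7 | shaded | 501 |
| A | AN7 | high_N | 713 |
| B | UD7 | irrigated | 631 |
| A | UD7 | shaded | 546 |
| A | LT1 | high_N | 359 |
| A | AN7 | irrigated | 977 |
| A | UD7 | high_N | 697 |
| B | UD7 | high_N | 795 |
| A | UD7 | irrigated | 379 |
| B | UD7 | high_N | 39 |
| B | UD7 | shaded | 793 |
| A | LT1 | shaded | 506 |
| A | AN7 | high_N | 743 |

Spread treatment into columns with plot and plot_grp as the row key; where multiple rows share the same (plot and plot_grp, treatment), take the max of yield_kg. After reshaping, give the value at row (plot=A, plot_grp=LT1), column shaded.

843

Rows with plot=A, plot_grp=LT1 and treatment=shaded: yield_kg values are 843, 753, 13, 506.
max(843, 753, 13, 506) = 843.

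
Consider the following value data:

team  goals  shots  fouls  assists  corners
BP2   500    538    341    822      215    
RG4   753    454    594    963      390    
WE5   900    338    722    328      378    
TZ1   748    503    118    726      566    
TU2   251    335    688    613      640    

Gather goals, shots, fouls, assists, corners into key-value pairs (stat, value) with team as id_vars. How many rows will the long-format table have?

25

5 team values × 5 melted columns = 25 rows.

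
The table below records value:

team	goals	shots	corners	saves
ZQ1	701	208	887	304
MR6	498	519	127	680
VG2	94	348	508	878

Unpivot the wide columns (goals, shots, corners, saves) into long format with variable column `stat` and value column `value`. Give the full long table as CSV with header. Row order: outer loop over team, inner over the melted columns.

Each (team, column) pair becomes one row: 3 × 4 = 12 rows.
For example, (ZQ1, goals) → value=701.

team,stat,value
ZQ1,goals,701
ZQ1,shots,208
ZQ1,corners,887
ZQ1,saves,304
MR6,goals,498
MR6,shots,519
MR6,corners,127
MR6,saves,680
VG2,goals,94
VG2,shots,348
VG2,corners,508
VG2,saves,878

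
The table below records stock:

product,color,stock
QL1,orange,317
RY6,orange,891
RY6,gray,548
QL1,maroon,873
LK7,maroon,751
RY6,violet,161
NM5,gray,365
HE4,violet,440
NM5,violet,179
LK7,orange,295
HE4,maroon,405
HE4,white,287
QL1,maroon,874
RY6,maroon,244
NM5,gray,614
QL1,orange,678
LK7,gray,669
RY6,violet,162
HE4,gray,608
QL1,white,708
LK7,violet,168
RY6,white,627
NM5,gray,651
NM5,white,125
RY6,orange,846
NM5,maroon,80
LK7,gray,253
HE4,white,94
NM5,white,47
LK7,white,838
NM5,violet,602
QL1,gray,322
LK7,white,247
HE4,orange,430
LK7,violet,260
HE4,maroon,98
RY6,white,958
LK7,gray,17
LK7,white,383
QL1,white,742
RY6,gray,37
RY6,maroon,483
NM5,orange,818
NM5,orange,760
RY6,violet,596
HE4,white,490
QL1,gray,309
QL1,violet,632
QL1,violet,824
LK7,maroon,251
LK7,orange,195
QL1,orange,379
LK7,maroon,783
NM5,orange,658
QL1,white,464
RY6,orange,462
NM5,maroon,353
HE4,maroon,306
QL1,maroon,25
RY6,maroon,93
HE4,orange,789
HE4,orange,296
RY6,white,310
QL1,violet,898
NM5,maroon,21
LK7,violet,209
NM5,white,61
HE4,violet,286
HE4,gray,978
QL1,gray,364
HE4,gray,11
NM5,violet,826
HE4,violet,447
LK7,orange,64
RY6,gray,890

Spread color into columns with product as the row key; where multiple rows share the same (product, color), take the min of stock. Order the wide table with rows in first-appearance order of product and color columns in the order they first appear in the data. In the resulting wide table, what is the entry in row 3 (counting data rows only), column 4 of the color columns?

With rows in first-appearance order of product, row 3 is product=LK7. color columns in first-appearance order: orange, gray, maroon, violet, white; column 4 is violet.
Long rows with product=LK7, color=violet: min(168, 260, 209) = 168.

168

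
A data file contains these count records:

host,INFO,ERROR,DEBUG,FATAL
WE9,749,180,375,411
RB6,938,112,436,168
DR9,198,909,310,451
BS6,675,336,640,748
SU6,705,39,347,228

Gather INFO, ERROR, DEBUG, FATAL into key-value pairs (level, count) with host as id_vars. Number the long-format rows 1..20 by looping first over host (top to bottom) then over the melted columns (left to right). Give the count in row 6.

112

20 rows total (5 × 4). Row 6: index ⌊(6-1)/4⌋ = 1 into host → RB6; (6-1) mod 4 = 1 into the melted columns → ERROR.
So row 6 is (RB6, ERROR, 112); count = 112.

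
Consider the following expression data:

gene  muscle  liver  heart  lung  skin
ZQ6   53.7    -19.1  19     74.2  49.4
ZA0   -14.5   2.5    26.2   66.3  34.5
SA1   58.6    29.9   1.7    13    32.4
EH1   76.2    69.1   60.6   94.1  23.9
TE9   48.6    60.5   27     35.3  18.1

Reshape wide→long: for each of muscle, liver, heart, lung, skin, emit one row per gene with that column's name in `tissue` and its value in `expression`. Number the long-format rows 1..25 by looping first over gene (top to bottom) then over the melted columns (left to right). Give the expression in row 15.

32.4

25 rows total (5 × 5). Row 15: index ⌊(15-1)/5⌋ = 2 into gene → SA1; (15-1) mod 5 = 4 into the melted columns → skin.
So row 15 is (SA1, skin, 32.4); expression = 32.4.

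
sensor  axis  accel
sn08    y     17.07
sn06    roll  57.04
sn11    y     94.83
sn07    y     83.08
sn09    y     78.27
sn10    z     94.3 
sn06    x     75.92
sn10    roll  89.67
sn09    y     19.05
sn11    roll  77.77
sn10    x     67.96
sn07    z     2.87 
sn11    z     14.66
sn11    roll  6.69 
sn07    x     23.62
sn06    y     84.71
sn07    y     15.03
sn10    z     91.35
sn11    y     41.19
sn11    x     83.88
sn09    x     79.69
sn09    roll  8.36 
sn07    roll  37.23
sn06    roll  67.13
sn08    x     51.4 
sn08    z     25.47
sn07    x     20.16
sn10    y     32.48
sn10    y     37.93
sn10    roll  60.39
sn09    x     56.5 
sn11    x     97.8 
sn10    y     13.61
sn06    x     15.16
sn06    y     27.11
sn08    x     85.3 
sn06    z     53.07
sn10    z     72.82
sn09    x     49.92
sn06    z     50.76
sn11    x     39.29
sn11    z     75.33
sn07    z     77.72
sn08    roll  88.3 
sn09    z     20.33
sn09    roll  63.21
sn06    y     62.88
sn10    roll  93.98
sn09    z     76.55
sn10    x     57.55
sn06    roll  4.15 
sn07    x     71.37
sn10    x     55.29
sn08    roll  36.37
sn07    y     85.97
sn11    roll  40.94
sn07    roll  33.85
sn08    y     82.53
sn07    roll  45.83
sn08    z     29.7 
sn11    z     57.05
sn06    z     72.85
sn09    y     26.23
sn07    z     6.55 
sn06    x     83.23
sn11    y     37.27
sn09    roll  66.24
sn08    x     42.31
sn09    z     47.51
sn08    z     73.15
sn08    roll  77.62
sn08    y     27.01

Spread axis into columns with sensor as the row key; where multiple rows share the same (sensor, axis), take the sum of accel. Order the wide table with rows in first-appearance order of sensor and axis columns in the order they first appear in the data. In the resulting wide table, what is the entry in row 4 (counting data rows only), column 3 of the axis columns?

With rows in first-appearance order of sensor, row 4 is sensor=sn07. axis columns in first-appearance order: y, roll, z, x; column 3 is z.
Long rows with sensor=sn07, axis=z: 2.87 + 77.72 + 6.55 = 87.14.

87.14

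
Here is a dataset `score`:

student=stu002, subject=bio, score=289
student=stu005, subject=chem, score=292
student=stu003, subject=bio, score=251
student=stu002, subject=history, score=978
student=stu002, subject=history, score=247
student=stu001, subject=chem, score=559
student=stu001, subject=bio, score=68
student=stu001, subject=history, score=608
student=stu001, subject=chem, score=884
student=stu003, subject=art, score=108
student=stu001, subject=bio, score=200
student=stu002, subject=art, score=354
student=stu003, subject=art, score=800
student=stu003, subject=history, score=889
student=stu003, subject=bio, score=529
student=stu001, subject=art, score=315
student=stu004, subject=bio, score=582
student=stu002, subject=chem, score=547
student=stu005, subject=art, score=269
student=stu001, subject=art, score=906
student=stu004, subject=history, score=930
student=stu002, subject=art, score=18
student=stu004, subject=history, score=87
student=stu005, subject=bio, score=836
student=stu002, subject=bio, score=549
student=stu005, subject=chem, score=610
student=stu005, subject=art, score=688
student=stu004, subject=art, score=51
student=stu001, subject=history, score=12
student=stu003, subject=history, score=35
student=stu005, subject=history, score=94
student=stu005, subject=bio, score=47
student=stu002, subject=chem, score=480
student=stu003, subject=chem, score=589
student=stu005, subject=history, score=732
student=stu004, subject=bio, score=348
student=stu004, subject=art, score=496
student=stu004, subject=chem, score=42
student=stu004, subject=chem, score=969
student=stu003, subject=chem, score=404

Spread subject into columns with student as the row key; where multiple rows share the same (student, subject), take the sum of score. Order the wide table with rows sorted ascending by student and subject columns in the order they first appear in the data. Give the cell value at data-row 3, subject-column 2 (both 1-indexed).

With rows sorted ascending by student, row 3 is student=stu003. subject columns in first-appearance order: bio, chem, history, art; column 2 is chem.
Long rows with student=stu003, subject=chem: 589 + 404 = 993.

993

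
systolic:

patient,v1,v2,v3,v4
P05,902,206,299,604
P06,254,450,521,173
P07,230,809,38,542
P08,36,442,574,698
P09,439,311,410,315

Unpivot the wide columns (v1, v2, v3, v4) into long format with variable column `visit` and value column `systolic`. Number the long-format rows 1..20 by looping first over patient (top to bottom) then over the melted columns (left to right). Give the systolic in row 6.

20 rows total (5 × 4). Row 6: index ⌊(6-1)/4⌋ = 1 into patient → P06; (6-1) mod 4 = 1 into the melted columns → v2.
So row 6 is (P06, v2, 450); systolic = 450.

450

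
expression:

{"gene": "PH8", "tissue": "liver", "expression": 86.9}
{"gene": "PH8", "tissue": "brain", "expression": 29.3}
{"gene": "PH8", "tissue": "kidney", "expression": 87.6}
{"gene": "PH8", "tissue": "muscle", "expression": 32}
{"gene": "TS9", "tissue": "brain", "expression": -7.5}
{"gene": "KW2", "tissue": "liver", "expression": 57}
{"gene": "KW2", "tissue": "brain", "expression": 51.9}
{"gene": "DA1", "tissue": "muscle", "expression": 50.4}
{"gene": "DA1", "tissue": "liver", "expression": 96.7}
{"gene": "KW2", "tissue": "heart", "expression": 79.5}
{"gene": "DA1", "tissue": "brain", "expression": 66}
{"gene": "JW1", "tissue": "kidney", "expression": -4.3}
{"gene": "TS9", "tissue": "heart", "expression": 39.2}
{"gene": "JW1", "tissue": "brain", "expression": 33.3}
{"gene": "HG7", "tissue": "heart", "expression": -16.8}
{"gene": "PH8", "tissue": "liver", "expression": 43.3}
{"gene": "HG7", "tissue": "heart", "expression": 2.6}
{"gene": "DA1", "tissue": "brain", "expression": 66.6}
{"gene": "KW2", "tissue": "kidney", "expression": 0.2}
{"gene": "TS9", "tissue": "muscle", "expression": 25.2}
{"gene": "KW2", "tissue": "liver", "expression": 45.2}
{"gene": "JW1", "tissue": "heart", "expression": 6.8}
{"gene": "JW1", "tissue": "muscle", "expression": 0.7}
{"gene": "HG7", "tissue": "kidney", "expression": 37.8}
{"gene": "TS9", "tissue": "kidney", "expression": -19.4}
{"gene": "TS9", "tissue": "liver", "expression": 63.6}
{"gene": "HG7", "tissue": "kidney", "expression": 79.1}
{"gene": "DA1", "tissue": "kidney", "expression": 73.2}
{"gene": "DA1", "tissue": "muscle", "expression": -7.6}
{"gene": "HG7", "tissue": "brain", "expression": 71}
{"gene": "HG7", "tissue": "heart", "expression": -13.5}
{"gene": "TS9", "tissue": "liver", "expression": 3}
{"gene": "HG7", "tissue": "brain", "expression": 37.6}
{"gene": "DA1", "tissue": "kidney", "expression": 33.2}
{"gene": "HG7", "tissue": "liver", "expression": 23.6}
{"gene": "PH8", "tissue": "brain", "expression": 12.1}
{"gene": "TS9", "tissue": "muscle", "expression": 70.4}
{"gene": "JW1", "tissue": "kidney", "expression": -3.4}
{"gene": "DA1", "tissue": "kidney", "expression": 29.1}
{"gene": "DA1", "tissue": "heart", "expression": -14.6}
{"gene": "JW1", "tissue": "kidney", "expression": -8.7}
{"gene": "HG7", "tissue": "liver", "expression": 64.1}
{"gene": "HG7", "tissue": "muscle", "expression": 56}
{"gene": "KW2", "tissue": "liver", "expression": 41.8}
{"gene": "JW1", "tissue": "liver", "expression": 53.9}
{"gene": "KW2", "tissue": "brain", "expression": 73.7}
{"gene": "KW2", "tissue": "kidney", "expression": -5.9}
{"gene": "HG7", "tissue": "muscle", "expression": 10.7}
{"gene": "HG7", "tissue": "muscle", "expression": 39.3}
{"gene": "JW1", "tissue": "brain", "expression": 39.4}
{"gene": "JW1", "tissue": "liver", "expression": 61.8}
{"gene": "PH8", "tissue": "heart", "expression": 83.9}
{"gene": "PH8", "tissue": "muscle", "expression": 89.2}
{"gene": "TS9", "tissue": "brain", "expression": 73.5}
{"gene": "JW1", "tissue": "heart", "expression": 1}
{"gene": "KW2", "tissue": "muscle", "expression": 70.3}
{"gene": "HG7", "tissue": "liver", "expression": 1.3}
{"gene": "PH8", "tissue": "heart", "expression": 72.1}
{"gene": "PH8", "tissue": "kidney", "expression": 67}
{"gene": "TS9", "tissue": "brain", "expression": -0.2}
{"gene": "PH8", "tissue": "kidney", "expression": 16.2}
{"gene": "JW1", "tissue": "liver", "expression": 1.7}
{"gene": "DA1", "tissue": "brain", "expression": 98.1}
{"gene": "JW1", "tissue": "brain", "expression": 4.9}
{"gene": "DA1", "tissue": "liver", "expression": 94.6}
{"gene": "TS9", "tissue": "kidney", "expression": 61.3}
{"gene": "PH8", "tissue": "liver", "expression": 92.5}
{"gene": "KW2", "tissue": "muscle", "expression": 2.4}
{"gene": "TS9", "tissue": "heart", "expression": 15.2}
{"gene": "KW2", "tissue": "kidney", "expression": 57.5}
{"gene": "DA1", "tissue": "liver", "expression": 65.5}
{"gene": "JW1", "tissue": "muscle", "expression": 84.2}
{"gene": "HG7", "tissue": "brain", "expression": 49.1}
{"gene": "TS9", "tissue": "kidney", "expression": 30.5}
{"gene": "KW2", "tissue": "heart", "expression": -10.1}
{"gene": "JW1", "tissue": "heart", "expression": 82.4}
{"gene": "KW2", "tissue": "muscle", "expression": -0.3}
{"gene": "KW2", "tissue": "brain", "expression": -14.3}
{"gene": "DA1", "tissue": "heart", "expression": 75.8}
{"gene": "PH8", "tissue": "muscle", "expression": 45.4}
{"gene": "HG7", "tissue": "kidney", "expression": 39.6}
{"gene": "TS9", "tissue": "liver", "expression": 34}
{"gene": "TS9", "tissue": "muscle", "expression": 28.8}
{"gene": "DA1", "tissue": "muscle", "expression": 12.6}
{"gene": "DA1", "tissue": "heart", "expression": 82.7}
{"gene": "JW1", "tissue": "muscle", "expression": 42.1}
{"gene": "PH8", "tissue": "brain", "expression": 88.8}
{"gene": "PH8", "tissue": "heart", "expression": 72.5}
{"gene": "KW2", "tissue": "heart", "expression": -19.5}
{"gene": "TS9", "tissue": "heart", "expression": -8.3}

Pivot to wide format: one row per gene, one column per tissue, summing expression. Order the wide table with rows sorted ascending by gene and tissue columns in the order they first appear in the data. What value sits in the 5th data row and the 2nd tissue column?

130.2

With rows sorted ascending by gene, row 5 is gene=PH8. tissue columns in first-appearance order: liver, brain, kidney, muscle, heart; column 2 is brain.
Long rows with gene=PH8, tissue=brain: 29.3 + 12.1 + 88.8 = 130.2.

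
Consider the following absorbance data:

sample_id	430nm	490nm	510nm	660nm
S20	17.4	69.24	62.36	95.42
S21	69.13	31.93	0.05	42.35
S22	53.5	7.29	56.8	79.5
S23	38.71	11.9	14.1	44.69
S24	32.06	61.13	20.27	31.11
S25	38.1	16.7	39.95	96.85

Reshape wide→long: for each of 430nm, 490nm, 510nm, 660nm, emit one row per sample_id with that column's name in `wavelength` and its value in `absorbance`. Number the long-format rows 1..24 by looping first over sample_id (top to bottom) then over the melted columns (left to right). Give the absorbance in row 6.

31.93

24 rows total (6 × 4). Row 6: index ⌊(6-1)/4⌋ = 1 into sample_id → S21; (6-1) mod 4 = 1 into the melted columns → 490nm.
So row 6 is (S21, 490nm, 31.93); absorbance = 31.93.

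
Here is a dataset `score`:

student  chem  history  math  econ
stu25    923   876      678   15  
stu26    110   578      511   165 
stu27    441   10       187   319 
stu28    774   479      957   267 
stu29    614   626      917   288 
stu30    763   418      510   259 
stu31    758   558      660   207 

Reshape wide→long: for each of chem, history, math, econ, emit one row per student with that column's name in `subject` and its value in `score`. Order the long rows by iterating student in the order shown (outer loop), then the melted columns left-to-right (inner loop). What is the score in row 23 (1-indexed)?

28 rows total (7 × 4). Row 23: index ⌊(23-1)/4⌋ = 5 into student → stu30; (23-1) mod 4 = 2 into the melted columns → math.
So row 23 is (stu30, math, 510); score = 510.

510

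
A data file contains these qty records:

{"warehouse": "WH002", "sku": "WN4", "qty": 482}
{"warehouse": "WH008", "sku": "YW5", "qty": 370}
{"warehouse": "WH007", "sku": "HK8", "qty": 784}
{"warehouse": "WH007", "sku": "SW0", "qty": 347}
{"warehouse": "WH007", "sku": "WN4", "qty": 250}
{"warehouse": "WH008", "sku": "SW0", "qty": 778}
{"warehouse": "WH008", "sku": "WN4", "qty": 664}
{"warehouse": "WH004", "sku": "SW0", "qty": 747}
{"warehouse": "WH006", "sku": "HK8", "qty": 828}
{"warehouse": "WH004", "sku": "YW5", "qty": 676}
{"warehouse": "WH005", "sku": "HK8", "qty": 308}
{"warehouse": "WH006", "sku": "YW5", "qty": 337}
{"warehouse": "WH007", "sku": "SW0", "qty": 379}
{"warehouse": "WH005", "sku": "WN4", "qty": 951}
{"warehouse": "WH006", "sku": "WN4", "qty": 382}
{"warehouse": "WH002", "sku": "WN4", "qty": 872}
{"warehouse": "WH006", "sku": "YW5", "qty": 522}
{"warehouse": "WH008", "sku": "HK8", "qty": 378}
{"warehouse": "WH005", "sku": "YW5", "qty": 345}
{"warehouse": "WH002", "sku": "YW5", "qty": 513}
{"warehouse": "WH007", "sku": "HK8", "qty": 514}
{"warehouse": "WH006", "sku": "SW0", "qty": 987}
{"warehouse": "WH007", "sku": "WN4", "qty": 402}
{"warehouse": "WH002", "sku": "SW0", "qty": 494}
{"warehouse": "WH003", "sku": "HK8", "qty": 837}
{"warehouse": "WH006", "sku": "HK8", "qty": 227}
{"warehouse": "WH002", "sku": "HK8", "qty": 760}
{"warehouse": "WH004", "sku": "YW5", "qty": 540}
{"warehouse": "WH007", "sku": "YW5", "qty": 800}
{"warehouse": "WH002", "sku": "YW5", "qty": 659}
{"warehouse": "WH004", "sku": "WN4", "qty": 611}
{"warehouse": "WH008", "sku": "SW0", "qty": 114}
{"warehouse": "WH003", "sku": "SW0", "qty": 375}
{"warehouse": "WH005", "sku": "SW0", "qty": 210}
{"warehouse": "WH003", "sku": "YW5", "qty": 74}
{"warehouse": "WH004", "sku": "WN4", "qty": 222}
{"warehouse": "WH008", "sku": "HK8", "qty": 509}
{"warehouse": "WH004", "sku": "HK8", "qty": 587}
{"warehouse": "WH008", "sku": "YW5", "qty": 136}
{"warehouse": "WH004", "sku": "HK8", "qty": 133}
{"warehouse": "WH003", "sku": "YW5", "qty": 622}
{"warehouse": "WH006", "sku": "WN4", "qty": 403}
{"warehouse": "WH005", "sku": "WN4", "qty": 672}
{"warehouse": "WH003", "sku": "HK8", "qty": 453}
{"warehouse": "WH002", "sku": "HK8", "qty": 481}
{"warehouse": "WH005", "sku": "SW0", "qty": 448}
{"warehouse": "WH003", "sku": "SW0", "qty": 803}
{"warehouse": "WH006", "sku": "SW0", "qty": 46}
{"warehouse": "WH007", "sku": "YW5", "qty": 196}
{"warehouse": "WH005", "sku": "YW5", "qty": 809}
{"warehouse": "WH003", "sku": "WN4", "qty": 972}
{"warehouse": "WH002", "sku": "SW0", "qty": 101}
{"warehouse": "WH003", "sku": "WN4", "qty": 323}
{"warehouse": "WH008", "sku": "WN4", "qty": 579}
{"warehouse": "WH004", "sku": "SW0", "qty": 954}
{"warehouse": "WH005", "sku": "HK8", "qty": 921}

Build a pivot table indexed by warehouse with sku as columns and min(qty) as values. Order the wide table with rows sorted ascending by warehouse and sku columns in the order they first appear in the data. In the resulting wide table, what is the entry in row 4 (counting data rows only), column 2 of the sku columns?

With rows sorted ascending by warehouse, row 4 is warehouse=WH005. sku columns in first-appearance order: WN4, YW5, HK8, SW0; column 2 is YW5.
Long rows with warehouse=WH005, sku=YW5: min(345, 809) = 345.

345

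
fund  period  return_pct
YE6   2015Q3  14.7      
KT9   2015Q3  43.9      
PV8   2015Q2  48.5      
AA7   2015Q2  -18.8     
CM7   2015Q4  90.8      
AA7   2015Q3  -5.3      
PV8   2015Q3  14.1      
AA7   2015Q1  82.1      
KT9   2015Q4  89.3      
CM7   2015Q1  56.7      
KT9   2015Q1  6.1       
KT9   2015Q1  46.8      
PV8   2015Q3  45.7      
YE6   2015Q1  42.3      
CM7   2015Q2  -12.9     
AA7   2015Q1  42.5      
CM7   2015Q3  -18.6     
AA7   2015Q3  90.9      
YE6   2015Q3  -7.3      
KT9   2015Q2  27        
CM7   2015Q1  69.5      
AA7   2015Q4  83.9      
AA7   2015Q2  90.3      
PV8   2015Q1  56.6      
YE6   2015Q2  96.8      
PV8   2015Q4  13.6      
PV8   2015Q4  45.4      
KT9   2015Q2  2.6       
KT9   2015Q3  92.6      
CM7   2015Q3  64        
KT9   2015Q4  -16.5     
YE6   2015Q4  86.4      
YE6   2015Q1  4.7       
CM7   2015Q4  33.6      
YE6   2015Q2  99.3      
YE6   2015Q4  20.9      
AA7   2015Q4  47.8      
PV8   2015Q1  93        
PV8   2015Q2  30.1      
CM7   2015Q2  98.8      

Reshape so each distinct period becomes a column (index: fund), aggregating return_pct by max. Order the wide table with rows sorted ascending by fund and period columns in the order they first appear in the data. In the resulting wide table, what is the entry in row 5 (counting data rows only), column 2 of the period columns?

99.3

With rows sorted ascending by fund, row 5 is fund=YE6. period columns in first-appearance order: 2015Q3, 2015Q2, 2015Q4, 2015Q1; column 2 is 2015Q2.
Long rows with fund=YE6, period=2015Q2: max(96.8, 99.3) = 99.3.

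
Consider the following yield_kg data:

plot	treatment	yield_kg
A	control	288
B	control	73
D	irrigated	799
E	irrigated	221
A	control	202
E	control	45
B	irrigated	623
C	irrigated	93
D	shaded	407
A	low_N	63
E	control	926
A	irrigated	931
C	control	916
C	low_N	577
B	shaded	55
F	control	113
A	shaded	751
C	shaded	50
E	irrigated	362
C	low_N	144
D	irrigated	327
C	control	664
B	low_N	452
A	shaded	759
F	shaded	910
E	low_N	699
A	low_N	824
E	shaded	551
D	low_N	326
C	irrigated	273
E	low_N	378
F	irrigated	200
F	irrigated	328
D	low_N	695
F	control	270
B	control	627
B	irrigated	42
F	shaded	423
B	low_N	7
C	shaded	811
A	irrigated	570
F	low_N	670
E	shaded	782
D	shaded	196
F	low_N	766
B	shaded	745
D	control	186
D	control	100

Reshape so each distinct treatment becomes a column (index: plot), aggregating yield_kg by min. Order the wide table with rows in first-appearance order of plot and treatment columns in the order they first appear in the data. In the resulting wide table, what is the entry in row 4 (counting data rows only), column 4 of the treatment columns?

378

With rows in first-appearance order of plot, row 4 is plot=E. treatment columns in first-appearance order: control, irrigated, shaded, low_N; column 4 is low_N.
Long rows with plot=E, treatment=low_N: min(699, 378) = 378.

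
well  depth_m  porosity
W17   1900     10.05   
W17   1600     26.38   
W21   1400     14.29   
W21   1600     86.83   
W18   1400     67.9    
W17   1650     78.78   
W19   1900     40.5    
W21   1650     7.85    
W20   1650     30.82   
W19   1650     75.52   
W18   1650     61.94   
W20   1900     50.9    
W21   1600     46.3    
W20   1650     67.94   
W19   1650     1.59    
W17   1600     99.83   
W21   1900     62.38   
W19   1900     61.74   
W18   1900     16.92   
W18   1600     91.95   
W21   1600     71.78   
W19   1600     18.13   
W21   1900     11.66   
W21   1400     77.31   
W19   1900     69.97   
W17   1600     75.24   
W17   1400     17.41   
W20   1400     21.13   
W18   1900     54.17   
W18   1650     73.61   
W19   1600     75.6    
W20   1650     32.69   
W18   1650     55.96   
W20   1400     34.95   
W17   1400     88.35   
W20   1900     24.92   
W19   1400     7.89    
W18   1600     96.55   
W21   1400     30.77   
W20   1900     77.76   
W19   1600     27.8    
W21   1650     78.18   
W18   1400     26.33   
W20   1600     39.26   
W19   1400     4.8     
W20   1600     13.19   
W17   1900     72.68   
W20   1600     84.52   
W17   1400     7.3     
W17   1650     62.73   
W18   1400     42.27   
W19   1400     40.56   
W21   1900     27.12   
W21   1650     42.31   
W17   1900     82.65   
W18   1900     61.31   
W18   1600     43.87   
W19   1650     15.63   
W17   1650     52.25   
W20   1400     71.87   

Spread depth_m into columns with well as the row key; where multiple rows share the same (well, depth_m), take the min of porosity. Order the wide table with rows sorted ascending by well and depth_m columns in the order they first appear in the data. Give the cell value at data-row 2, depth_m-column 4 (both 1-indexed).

55.96

With rows sorted ascending by well, row 2 is well=W18. depth_m columns in first-appearance order: 1900, 1600, 1400, 1650; column 4 is 1650.
Long rows with well=W18, depth_m=1650: min(61.94, 73.61, 55.96) = 55.96.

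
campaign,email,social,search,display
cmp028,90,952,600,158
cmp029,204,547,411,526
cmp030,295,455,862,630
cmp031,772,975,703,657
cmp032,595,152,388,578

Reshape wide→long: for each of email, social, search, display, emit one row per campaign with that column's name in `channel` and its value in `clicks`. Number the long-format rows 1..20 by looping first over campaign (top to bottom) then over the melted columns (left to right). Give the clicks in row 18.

20 rows total (5 × 4). Row 18: index ⌊(18-1)/4⌋ = 4 into campaign → cmp032; (18-1) mod 4 = 1 into the melted columns → social.
So row 18 is (cmp032, social, 152); clicks = 152.

152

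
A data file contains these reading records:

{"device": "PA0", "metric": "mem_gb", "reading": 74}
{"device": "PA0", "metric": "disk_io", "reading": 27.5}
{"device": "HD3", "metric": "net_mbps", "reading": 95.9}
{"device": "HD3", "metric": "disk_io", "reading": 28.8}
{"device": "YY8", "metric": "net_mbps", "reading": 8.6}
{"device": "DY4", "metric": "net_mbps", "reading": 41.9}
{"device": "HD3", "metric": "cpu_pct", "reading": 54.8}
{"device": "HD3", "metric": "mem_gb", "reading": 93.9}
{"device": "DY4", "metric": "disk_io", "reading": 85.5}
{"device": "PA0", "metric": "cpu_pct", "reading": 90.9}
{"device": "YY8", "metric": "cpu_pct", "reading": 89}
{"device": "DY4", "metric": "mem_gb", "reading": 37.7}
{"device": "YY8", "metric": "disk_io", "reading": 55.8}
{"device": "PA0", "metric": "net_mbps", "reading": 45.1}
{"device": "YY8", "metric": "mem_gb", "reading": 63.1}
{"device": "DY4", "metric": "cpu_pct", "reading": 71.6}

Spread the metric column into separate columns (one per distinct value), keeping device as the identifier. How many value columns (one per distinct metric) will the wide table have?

4 distinct metric values: cpu_pct, disk_io, mem_gb, net_mbps.

4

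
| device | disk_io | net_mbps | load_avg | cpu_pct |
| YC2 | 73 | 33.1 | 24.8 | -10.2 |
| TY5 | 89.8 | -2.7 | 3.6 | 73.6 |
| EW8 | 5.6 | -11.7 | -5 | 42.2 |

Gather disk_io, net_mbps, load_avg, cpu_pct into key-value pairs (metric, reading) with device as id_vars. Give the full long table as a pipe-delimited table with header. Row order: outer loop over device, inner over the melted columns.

Each (device, column) pair becomes one row: 3 × 4 = 12 rows.
For example, (YC2, disk_io) → reading=73.

| device | metric | reading |
| YC2 | disk_io | 73 |
| YC2 | net_mbps | 33.1 |
| YC2 | load_avg | 24.8 |
| YC2 | cpu_pct | -10.2 |
| TY5 | disk_io | 89.8 |
| TY5 | net_mbps | -2.7 |
| TY5 | load_avg | 3.6 |
| TY5 | cpu_pct | 73.6 |
| EW8 | disk_io | 5.6 |
| EW8 | net_mbps | -11.7 |
| EW8 | load_avg | -5 |
| EW8 | cpu_pct | 42.2 |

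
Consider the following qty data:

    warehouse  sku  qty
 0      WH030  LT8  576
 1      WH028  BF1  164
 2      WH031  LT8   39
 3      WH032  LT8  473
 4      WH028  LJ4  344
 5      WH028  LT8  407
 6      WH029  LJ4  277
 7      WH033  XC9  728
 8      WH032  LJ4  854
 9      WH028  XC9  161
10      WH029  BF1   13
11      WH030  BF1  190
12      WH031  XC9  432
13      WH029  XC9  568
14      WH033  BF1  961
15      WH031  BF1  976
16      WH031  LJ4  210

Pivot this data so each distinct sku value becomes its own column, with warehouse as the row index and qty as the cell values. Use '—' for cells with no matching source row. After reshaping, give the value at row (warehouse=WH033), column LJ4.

No long-format row has warehouse=WH033 and sku=LJ4, so the cell is —.

—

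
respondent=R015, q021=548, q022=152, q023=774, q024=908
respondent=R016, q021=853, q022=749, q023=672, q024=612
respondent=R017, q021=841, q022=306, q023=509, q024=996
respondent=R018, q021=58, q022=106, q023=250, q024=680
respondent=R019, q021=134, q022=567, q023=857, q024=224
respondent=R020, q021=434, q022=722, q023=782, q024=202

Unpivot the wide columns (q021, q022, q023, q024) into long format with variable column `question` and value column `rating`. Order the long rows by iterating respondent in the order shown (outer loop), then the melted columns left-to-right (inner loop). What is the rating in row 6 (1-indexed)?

749

24 rows total (6 × 4). Row 6: index ⌊(6-1)/4⌋ = 1 into respondent → R016; (6-1) mod 4 = 1 into the melted columns → q022.
So row 6 is (R016, q022, 749); rating = 749.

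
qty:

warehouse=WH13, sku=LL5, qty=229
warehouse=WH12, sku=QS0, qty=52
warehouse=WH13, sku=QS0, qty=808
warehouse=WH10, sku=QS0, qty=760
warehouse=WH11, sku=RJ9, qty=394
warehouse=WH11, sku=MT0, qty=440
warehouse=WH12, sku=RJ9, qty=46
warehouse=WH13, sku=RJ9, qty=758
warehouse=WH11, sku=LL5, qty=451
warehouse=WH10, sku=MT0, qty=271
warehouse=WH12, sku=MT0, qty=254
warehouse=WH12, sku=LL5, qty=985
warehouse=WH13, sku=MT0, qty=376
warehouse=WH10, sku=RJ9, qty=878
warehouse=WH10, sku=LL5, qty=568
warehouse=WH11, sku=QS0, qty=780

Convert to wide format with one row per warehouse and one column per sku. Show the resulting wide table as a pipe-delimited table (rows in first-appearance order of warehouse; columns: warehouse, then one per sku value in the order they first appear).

Columns: warehouse plus the 4 distinct sku values (LL5, QS0, RJ9, MT0).
For example, row WH13 column LL5 takes qty=229 from the long row (WH13, LL5).

| warehouse | LL5 | QS0 | RJ9 | MT0 |
| WH13 | 229 | 808 | 758 | 376 |
| WH12 | 985 | 52 | 46 | 254 |
| WH10 | 568 | 760 | 878 | 271 |
| WH11 | 451 | 780 | 394 | 440 |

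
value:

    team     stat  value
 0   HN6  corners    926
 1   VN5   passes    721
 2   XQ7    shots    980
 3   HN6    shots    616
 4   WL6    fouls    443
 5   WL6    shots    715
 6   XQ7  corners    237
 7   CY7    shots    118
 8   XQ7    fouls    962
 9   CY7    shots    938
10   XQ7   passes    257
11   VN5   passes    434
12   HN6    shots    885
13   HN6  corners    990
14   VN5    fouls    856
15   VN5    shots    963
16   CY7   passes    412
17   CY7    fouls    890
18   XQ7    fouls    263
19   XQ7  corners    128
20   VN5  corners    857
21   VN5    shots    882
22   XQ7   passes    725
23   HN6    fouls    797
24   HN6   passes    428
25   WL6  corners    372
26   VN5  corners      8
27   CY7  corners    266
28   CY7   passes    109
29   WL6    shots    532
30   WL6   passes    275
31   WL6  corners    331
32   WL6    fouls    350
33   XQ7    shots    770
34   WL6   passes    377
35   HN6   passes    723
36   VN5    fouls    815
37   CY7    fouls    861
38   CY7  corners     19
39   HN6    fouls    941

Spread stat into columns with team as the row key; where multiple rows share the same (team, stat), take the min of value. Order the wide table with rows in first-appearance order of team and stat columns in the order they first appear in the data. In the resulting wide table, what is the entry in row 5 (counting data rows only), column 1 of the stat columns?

19

With rows in first-appearance order of team, row 5 is team=CY7. stat columns in first-appearance order: corners, passes, shots, fouls; column 1 is corners.
Long rows with team=CY7, stat=corners: min(266, 19) = 19.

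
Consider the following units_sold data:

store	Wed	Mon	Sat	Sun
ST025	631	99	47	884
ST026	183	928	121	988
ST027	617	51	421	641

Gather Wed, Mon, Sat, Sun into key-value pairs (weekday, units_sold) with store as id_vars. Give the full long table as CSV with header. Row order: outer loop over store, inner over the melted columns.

Each (store, column) pair becomes one row: 3 × 4 = 12 rows.
For example, (ST025, Wed) → units_sold=631.

store,weekday,units_sold
ST025,Wed,631
ST025,Mon,99
ST025,Sat,47
ST025,Sun,884
ST026,Wed,183
ST026,Mon,928
ST026,Sat,121
ST026,Sun,988
ST027,Wed,617
ST027,Mon,51
ST027,Sat,421
ST027,Sun,641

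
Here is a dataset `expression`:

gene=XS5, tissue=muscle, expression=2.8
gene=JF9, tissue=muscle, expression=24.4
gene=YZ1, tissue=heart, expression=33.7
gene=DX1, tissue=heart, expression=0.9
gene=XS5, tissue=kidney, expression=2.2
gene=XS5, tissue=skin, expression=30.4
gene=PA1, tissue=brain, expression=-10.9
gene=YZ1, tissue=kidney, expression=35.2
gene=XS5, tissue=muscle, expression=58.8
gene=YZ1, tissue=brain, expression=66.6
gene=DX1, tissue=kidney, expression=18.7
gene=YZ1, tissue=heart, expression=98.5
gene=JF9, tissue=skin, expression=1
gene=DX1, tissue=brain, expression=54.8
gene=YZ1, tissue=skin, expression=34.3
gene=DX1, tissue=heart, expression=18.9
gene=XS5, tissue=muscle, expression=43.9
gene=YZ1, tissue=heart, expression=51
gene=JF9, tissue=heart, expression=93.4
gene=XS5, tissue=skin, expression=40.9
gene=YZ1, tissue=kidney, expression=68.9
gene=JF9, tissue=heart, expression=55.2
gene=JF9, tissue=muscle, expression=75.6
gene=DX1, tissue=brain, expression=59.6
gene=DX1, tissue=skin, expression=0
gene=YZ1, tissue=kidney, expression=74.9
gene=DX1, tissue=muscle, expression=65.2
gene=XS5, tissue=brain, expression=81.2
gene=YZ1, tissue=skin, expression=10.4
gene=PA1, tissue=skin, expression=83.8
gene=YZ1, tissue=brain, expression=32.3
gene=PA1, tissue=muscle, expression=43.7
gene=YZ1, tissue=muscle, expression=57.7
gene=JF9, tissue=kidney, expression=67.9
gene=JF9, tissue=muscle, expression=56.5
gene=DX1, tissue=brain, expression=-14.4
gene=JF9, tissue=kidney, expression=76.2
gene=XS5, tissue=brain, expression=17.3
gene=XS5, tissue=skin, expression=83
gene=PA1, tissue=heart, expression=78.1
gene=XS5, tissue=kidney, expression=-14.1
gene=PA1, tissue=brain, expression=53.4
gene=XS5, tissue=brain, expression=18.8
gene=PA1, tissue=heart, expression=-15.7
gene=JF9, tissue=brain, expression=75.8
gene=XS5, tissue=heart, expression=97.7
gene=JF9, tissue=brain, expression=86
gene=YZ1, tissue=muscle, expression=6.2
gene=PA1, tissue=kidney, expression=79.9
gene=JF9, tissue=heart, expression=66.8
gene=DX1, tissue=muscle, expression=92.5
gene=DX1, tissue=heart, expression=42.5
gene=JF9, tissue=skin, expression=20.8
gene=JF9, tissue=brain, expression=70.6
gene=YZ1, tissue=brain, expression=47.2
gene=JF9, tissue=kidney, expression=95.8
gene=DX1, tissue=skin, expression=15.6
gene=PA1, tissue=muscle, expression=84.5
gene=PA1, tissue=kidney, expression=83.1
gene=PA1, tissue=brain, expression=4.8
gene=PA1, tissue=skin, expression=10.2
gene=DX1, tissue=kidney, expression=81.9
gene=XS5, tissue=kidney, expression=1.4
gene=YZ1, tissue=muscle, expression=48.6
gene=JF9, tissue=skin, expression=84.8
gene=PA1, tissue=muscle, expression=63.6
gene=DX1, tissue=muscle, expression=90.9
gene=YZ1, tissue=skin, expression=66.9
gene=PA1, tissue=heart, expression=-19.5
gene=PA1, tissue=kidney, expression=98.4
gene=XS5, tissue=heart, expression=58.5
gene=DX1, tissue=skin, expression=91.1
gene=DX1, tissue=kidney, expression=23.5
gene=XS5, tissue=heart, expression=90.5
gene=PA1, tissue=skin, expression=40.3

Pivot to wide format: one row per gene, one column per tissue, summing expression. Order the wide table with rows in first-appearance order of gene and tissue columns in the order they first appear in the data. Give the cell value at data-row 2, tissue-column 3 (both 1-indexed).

With rows in first-appearance order of gene, row 2 is gene=JF9. tissue columns in first-appearance order: muscle, heart, kidney, skin, brain; column 3 is kidney.
Long rows with gene=JF9, tissue=kidney: 67.9 + 76.2 + 95.8 = 239.9.

239.9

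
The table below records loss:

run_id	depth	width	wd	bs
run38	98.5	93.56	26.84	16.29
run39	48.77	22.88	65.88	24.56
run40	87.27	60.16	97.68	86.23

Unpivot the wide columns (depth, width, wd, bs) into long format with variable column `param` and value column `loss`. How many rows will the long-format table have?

3 run_id values × 4 melted columns = 12 rows.

12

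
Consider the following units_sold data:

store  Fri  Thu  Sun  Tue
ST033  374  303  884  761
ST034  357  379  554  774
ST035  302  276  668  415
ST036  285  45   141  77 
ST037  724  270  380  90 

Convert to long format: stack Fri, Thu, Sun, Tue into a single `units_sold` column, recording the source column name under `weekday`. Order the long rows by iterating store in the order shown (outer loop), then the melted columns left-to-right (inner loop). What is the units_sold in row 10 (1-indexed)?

276

20 rows total (5 × 4). Row 10: index ⌊(10-1)/4⌋ = 2 into store → ST035; (10-1) mod 4 = 1 into the melted columns → Thu.
So row 10 is (ST035, Thu, 276); units_sold = 276.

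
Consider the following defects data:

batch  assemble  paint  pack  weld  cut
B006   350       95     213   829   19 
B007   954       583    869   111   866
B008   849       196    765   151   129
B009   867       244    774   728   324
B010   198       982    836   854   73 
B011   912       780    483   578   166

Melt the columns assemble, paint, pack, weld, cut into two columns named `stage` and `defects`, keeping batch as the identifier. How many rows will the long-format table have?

30

6 batch values × 5 melted columns = 30 rows.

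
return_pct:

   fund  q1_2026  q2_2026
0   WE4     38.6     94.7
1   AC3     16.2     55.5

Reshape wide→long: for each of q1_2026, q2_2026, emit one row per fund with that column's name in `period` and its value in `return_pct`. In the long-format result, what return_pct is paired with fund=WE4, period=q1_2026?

38.6

Unpivoting turns each (fund, wide-column) pair into one long row.
The wide cell at row WE4, column q1_2026 holds 38.6, so the long row (WE4, q1_2026) has return_pct=38.6.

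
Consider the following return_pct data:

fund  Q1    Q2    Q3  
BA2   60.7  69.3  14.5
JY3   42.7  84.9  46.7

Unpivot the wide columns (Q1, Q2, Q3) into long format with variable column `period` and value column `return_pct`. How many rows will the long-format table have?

6

2 fund values × 3 melted columns = 6 rows.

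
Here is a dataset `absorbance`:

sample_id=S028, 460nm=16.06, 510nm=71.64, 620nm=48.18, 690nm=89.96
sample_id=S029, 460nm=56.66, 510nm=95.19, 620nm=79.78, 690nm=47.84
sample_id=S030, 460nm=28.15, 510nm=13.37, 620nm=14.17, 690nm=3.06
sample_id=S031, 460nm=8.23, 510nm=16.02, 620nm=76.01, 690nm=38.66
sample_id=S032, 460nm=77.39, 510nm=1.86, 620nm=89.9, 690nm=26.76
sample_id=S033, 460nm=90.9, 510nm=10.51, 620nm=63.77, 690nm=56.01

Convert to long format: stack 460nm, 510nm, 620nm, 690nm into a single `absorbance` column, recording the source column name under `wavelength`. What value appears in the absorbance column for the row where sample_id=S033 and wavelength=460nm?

90.9

Unpivoting turns each (sample_id, wide-column) pair into one long row.
The wide cell at row S033, column 460nm holds 90.9, so the long row (S033, 460nm) has absorbance=90.9.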